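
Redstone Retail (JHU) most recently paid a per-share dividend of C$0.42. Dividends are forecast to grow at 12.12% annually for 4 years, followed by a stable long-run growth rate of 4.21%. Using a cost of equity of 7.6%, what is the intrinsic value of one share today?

C$17.08

Two-stage DDM. Project D₁…D_4 at 0.1212, terminal growth 0.0421, discount at r = 0.076.
D_1 = 0.4709
D_2 = 0.5280
D_3 = 0.5920
D_4 = 0.6637
Terminal value at t=4: TV = D_5/(r−g) = 0.6917/(0.076−0.0421) = 20.4029
P₀ = 0.4709/(1+0.076)^1 + 0.5280/(1+0.076)^2 + 0.5920/(1+0.076)^3 + 0.6637/(1+0.076)^4 + 20.4029/(1+0.076)^4 = 17.0850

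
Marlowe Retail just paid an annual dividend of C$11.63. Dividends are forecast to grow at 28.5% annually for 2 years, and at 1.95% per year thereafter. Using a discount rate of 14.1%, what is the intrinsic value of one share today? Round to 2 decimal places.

Two-stage DDM. Project D₁…D_2 at 0.285, terminal growth 0.0195, discount at r = 0.141.
D_1 = 14.9445
D_2 = 19.2037
Terminal value at t=2: TV = D_3/(r−g) = 19.5782/(0.141−0.0195) = 161.1376
P₀ = 14.9445/(1+0.141)^1 + 19.2037/(1+0.141)^2 + 161.1376/(1+0.141)^2 = 151.6215

C$151.62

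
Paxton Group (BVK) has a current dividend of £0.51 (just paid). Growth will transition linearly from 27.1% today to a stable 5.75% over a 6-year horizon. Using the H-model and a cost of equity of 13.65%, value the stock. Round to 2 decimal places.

£10.96

H-model: P₀ = D₀[(1+g_L) + H(g_S−g_L)]/(r−g_L), with H = 6/2 = 3.
P₀ = 0.51 × [(1+0.0575) + 3×(0.271−0.0575)] / (0.1365−0.0575)
   = 0.51 × 1.6980 / 0.079 = 10.9618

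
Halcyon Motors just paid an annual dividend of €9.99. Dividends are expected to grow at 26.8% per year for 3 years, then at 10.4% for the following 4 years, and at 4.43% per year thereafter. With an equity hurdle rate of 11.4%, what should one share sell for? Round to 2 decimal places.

€309.57

Three-stage DDM. Project D₁…D_7; terminal Gordon value at t=7 with g = 0.0443; discount at r = 0.114.
D_1 = 12.6673
D_2 = 16.0622
D_3 = 20.3668
D_4 = 22.4850
D_5 = 24.8234
D_6 = 27.4050
D_7 = 30.2552
TV_7 = 31.5955/(0.114−0.0443) = 453.3066
P₀ = Σ Dₜ/(1+r)ᵗ + TV_7/(1+r)^7 = 309.5742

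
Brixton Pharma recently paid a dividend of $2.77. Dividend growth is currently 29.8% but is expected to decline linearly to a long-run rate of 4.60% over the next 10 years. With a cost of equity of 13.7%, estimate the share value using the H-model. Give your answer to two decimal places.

H-model: P₀ = D₀[(1+g_L) + H(g_S−g_L)]/(r−g_L), with H = 10/2 = 5.
P₀ = 2.77 × [(1+0.046) + 5×(0.298−0.046)] / (0.137−0.046)
   = 2.77 × 2.3060 / 0.091 = 70.1936

$70.19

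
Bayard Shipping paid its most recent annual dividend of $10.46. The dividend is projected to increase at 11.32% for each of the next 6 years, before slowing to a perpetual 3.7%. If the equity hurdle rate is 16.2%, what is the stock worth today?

$121.24

Two-stage DDM. Project D₁…D_6 at 0.1132, terminal growth 0.037, discount at r = 0.162.
D_1 = 11.6441
D_2 = 12.9622
D_3 = 14.4295
D_4 = 16.0629
D_5 = 17.8812
D_6 = 19.9054
Terminal value at t=6: TV = D_7/(r−g) = 20.6419/(0.162−0.037) = 165.1352
P₀ = 11.6441/(1+0.162)^1 + 12.9622/(1+0.162)^2 + 14.4295/(1+0.162)^3 + 16.0629/(1+0.162)^4 + 17.8812/(1+0.162)^5 + 19.9054/(1+0.162)^6 + 165.1352/(1+0.162)^6 = 121.2358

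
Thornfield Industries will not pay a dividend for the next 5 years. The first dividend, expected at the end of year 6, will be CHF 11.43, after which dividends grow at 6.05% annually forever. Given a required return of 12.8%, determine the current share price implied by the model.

Deferred-dividend DDM. At t=5 the remaining stream is a growing perpetuity with first payment D_6 = 11.43.
V_5 = D_6/(r−g) = 11.43/(0.128−0.0605) = 169.3333
P₀ = V_5/(1+r)^5 = 169.3333/(1+0.128)^5 = 92.7250

CHF 92.73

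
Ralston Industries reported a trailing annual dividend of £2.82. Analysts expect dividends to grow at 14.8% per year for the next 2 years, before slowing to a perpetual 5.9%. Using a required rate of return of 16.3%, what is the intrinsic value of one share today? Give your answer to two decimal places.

£33.51

Two-stage DDM. Project D₁…D_2 at 0.148, terminal growth 0.059, discount at r = 0.163.
D_1 = 3.2374
D_2 = 3.7165
Terminal value at t=2: TV = D_3/(r−g) = 3.9358/(0.163−0.059) = 37.8439
P₀ = 3.2374/(1+0.163)^1 + 3.7165/(1+0.163)^2 + 37.8439/(1+0.163)^2 = 33.5106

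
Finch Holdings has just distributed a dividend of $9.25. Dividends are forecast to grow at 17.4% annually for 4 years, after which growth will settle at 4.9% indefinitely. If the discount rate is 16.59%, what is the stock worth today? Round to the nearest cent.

$122.98

Two-stage DDM. Project D₁…D_4 at 0.174, terminal growth 0.049, discount at r = 0.1659.
D_1 = 10.8595
D_2 = 12.7491
D_3 = 14.9674
D_4 = 17.5717
Terminal value at t=4: TV = D_5/(r−g) = 18.4327/(0.1659−0.049) = 157.6795
P₀ = 10.8595/(1+0.1659)^1 + 12.7491/(1+0.1659)^2 + 14.9674/(1+0.1659)^3 + 17.5717/(1+0.1659)^4 + 157.6795/(1+0.1659)^4 = 122.9826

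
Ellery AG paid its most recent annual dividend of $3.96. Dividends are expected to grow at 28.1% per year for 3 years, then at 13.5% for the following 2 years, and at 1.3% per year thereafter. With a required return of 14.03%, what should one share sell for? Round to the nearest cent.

Three-stage DDM. Project D₁…D_5; terminal Gordon value at t=5 with g = 0.013; discount at r = 0.1403.
D_1 = 5.0728
D_2 = 6.4982
D_3 = 8.3242
D_4 = 9.4480
D_5 = 10.7234
TV_5 = 10.8628/(0.1403−0.013) = 85.3327
P₀ = Σ Dₜ/(1+r)ᵗ + TV_5/(1+r)^5 = 70.4713

$70.47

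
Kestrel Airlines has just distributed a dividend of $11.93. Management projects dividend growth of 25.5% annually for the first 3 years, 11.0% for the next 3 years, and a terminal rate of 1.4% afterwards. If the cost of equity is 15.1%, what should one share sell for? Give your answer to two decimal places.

$188.48

Three-stage DDM. Project D₁…D_6; terminal Gordon value at t=6 with g = 0.014; discount at r = 0.151.
D_1 = 14.9721
D_2 = 18.7900
D_3 = 23.5815
D_4 = 26.1755
D_5 = 29.0548
D_6 = 32.2508
TV_6 = 32.7023/(0.151−0.014) = 238.7030
P₀ = Σ Dₜ/(1+r)ᵗ + TV_6/(1+r)^6 = 188.4843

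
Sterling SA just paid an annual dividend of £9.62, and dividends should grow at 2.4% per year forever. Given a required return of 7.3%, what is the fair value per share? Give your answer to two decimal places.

Gordon growth model: P₀ = D₁/(r − g). D₁ = 9.62 × (1 + 0.024) = 9.8509.
P₀ = 9.8509 / (0.073 − 0.024) = 9.8509 / 0.049 = 201.0384

£201.04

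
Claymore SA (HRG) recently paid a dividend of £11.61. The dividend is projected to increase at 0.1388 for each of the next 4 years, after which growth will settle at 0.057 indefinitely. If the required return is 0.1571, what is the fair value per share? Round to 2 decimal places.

Two-stage DDM. Project D₁…D_4 at 0.1388, terminal growth 0.057, discount at r = 0.1571.
D_1 = 13.2215
D_2 = 15.0566
D_3 = 17.1465
D_4 = 19.5264
Terminal value at t=4: TV = D_5/(r−g) = 20.6394/(0.1571−0.057) = 206.1878
P₀ = 13.2215/(1+0.1571)^1 + 15.0566/(1+0.1571)^2 + 17.1465/(1+0.1571)^3 + 19.5264/(1+0.1571)^4 + 206.1878/(1+0.1571)^4 = 159.6542

£159.65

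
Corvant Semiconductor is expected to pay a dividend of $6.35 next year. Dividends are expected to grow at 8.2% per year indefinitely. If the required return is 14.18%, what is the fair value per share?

$106.19

Gordon growth model: P₀ = D₁/(r − g), with D₁ = 6.35 given directly.
P₀ = 6.3500 / (0.1418 − 0.082) = 6.3500 / 0.0598 = 106.1873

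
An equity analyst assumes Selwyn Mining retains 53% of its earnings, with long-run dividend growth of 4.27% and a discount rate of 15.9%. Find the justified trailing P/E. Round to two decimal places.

4.21

Payout ratio b = 1 − 0.53 = 0.47.
Justified trailing P/E = b(1+g)/(r−g) = 0.47×(1+0.0427)/(0.159−0.0427) = 4.2138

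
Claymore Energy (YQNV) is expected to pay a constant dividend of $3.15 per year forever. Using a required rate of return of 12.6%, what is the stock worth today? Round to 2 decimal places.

Zero-growth DDM (perpetuity): P₀ = D/r = 3.15 / 0.126 = 25.0000

$25.00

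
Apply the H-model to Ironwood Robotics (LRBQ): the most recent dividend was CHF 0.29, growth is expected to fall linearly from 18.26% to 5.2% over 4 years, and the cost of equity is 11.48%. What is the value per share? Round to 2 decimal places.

H-model: P₀ = D₀[(1+g_L) + H(g_S−g_L)]/(r−g_L), with H = 4/2 = 2.
P₀ = 0.29 × [(1+0.052) + 2×(0.1826−0.052)] / (0.1148−0.052)
   = 0.29 × 1.3132 / 0.0628 = 6.0641

CHF 6.06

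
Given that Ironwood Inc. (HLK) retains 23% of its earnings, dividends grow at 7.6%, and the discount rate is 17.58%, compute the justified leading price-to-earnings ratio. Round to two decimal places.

7.72

Payout ratio b = 1 − 0.23 = 0.77.
Justified leading P/E = b/(r−g) = 0.77/(0.1758−0.076) = 7.7154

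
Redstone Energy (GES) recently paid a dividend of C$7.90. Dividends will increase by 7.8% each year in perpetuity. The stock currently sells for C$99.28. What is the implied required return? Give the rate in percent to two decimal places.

16.38%

Rearranging the constant-growth DDM: r = D₁/P₀ + g.
D₁ = 7.90 × (1 + 0.078) = 8.5162.
r = 8.5162 / 99.28 + 0.078 = 0.08578 + 0.078 = 0.16378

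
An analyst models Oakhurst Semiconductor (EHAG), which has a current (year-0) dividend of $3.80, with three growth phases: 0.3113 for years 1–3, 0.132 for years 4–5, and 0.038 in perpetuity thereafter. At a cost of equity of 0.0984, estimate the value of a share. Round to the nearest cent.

$147.96

Three-stage DDM. Project D₁…D_5; terminal Gordon value at t=5 with g = 0.038; discount at r = 0.0984.
D_1 = 4.9829
D_2 = 6.5341
D_3 = 8.5682
D_4 = 9.6992
D_5 = 10.9795
TV_5 = 11.3967/(0.0984−0.038) = 188.6875
P₀ = Σ Dₜ/(1+r)ᵗ + TV_5/(1+r)^5 = 147.9644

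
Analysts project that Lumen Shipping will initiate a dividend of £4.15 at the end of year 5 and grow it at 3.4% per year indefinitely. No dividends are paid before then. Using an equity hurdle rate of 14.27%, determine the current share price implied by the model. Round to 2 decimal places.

£22.39

Deferred-dividend DDM. At t=4 the remaining stream is a growing perpetuity with first payment D_5 = 4.15.
V_4 = D_5/(r−g) = 4.15/(0.1427−0.034) = 38.1785
P₀ = V_4/(1+r)^4 = 38.1785/(1+0.1427)^4 = 22.3918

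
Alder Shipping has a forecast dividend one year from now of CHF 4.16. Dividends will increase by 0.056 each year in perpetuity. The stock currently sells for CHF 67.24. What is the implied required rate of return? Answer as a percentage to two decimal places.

11.79%

Rearranging the constant-growth DDM: r = D₁/P₀ + g.
r = 4.1600 / 67.24 + 0.056 = 0.06187 + 0.056 = 0.11787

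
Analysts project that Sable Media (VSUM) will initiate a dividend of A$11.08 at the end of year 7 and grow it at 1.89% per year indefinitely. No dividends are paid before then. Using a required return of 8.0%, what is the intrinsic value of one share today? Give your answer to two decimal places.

Deferred-dividend DDM. At t=6 the remaining stream is a growing perpetuity with first payment D_7 = 11.08.
V_6 = D_7/(r−g) = 11.08/(0.08−0.0189) = 181.3421
P₀ = V_6/(1+r)^6 = 181.3421/(1+0.08)^6 = 114.2763

A$114.28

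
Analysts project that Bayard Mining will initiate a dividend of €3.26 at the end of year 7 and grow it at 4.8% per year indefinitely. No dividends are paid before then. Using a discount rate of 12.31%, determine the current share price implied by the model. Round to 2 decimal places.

Deferred-dividend DDM. At t=6 the remaining stream is a growing perpetuity with first payment D_7 = 3.26.
V_6 = D_7/(r−g) = 3.26/(0.1231−0.048) = 43.4088
P₀ = V_6/(1+r)^6 = 43.4088/(1+0.1231)^6 = 21.6305

€21.63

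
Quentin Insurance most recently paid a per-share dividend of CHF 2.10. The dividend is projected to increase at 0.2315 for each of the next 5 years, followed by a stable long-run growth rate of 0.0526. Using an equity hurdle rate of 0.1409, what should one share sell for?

Two-stage DDM. Project D₁…D_5 at 0.2315, terminal growth 0.0526, discount at r = 0.1409.
D_1 = 2.5862
D_2 = 3.1848
D_3 = 3.9221
D_4 = 4.8301
D_5 = 5.9483
Terminal value at t=5: TV = D_6/(r−g) = 6.2612/(0.1409−0.0526) = 70.9078
P₀ = 2.5862/(1+0.1409)^1 + 3.1848/(1+0.1409)^2 + 3.9221/(1+0.1409)^3 + 4.8301/(1+0.1409)^4 + 5.9483/(1+0.1409)^5 + 70.9078/(1+0.1409)^5 = 49.9648

CHF 49.96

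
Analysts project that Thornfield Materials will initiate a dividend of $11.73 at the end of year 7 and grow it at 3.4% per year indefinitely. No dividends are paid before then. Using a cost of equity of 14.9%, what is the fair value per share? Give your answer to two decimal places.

Deferred-dividend DDM. At t=6 the remaining stream is a growing perpetuity with first payment D_7 = 11.73.
V_6 = D_7/(r−g) = 11.73/(0.149−0.034) = 102.0000
P₀ = V_6/(1+r)^6 = 102.0000/(1+0.149)^6 = 44.3282

$44.33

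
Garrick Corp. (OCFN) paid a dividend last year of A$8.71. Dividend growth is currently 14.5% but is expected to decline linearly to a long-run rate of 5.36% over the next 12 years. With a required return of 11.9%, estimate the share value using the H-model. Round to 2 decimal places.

H-model: P₀ = D₀[(1+g_L) + H(g_S−g_L)]/(r−g_L), with H = 12/2 = 6.
P₀ = 8.71 × [(1+0.0536) + 6×(0.145−0.0536)] / (0.119−0.0536)
   = 8.71 × 1.6020 / 0.0654 = 213.3550

A$213.36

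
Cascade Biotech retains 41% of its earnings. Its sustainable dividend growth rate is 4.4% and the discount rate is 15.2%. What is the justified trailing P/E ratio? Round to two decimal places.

5.70

Payout ratio b = 1 − 0.41 = 0.59.
Justified trailing P/E = b(1+g)/(r−g) = 0.59×(1+0.044)/(0.152−0.044) = 5.7033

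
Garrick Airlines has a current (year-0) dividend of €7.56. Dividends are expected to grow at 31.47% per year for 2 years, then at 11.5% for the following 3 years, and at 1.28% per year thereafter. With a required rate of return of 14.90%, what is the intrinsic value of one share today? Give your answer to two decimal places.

Three-stage DDM. Project D₁…D_5; terminal Gordon value at t=5 with g = 0.0128; discount at r = 0.149.
D_1 = 9.9391
D_2 = 13.0670
D_3 = 14.5697
D_4 = 16.2452
D_5 = 18.1134
TV_5 = 18.3452/(0.149−0.0128) = 134.6934
P₀ = Σ Dₜ/(1+r)ᵗ + TV_5/(1+r)^5 = 113.7766

€113.78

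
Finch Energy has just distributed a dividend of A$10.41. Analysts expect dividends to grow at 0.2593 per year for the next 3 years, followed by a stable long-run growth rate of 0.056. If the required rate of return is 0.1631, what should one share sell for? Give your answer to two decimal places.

Two-stage DDM. Project D₁…D_3 at 0.2593, terminal growth 0.056, discount at r = 0.1631.
D_1 = 13.1093
D_2 = 16.5086
D_3 = 20.7892
Terminal value at t=3: TV = D_4/(r−g) = 21.9534/(0.1631−0.056) = 204.9806
P₀ = 13.1093/(1+0.1631)^1 + 16.5086/(1+0.1631)^2 + 20.7892/(1+0.1631)^3 + 204.9806/(1+0.1631)^3 = 166.9620

A$166.96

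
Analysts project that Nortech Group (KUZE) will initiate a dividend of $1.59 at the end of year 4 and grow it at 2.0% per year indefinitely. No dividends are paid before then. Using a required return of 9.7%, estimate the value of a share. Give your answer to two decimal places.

$15.64

Deferred-dividend DDM. At t=3 the remaining stream is a growing perpetuity with first payment D_4 = 1.59.
V_3 = D_4/(r−g) = 1.59/(0.097−0.02) = 20.6494
P₀ = V_3/(1+r)^3 = 20.6494/(1+0.097)^3 = 15.6418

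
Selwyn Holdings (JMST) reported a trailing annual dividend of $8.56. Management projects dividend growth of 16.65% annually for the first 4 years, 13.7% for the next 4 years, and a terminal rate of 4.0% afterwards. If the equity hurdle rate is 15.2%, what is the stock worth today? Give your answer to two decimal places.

Three-stage DDM. Project D₁…D_8; terminal Gordon value at t=8 with g = 0.04; discount at r = 0.152.
D_1 = 9.9852
D_2 = 11.6478
D_3 = 13.5871
D_4 = 15.8494
D_5 = 18.0208
D_6 = 20.4896
D_7 = 23.2967
D_8 = 26.4883
TV_8 = 27.5479/(0.152−0.04) = 245.9631
P₀ = Σ Dₜ/(1+r)ᵗ + TV_8/(1+r)^8 = 149.4670

$149.47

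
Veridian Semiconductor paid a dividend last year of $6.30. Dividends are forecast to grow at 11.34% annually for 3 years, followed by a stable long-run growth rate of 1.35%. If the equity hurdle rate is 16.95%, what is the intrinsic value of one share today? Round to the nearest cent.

$52.46

Two-stage DDM. Project D₁…D_3 at 0.1134, terminal growth 0.0135, discount at r = 0.1695.
D_1 = 7.0144
D_2 = 7.8099
D_3 = 8.6955
Terminal value at t=3: TV = D_4/(r−g) = 8.8129/(0.1695−0.0135) = 56.4928
P₀ = 7.0144/(1+0.1695)^1 + 7.8099/(1+0.1695)^2 + 8.6955/(1+0.1695)^3 + 56.4928/(1+0.1695)^3 = 52.4618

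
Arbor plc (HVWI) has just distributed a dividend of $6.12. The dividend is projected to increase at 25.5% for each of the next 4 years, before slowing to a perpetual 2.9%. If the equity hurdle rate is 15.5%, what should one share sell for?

Two-stage DDM. Project D₁…D_4 at 0.255, terminal growth 0.029, discount at r = 0.155.
D_1 = 7.6806
D_2 = 9.6392
D_3 = 12.0971
D_4 = 15.1819
Terminal value at t=4: TV = D_5/(r−g) = 15.6222/(0.155−0.029) = 123.9856
P₀ = 7.6806/(1+0.155)^1 + 9.6392/(1+0.155)^2 + 12.0971/(1+0.155)^3 + 15.1819/(1+0.155)^4 + 123.9856/(1+0.155)^4 = 99.9273

$99.93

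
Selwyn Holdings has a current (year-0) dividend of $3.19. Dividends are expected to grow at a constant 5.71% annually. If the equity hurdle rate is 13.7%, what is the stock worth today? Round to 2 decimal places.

$42.20

Gordon growth model: P₀ = D₁/(r − g). D₁ = 3.19 × (1 + 0.0571) = 3.3721.
P₀ = 3.3721 / (0.137 − 0.0571) = 3.3721 / 0.0799 = 42.2046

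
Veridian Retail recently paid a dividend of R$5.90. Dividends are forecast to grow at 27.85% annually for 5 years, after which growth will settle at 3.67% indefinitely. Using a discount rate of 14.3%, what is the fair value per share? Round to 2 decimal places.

R$142.55

Two-stage DDM. Project D₁…D_5 at 0.2785, terminal growth 0.0367, discount at r = 0.143.
D_1 = 7.5432
D_2 = 9.6439
D_3 = 12.3297
D_4 = 15.7636
D_5 = 20.1537
Terminal value at t=5: TV = D_6/(r−g) = 20.8934/(0.143−0.0367) = 196.5511
P₀ = 7.5432/(1+0.143)^1 + 9.6439/(1+0.143)^2 + 12.3297/(1+0.143)^3 + 15.7636/(1+0.143)^4 + 20.1537/(1+0.143)^5 + 196.5511/(1+0.143)^5 = 142.5542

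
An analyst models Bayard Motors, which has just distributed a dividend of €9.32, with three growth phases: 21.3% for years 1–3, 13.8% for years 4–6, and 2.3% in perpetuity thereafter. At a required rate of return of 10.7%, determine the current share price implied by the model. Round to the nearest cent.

€234.78

Three-stage DDM. Project D₁…D_6; terminal Gordon value at t=6 with g = 0.023; discount at r = 0.107.
D_1 = 11.3052
D_2 = 13.7132
D_3 = 16.6341
D_4 = 18.9296
D_5 = 21.5418
D_6 = 24.5146
TV_6 = 25.0785/(0.107−0.023) = 298.5530
P₀ = Σ Dₜ/(1+r)ᵗ + TV_6/(1+r)^6 = 234.7808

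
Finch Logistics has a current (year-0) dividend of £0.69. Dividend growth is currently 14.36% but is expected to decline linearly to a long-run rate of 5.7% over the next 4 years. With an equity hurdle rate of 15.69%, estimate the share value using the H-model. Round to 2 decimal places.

£8.50

H-model: P₀ = D₀[(1+g_L) + H(g_S−g_L)]/(r−g_L), with H = 4/2 = 2.
P₀ = 0.69 × [(1+0.057) + 2×(0.1436−0.057)] / (0.1569−0.057)
   = 0.69 × 1.2302 / 0.0999 = 8.4969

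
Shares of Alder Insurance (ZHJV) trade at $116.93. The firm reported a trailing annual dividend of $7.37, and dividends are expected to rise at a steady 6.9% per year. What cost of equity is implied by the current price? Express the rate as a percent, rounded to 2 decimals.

13.64%

Rearranging the constant-growth DDM: r = D₁/P₀ + g.
D₁ = 7.37 × (1 + 0.069) = 7.8785.
r = 7.8785 / 116.93 + 0.069 = 0.06738 + 0.069 = 0.13638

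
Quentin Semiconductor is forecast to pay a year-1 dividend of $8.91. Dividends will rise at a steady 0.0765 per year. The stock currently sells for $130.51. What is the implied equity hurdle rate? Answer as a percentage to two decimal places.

Rearranging the constant-growth DDM: r = D₁/P₀ + g.
r = 8.9100 / 130.51 + 0.0765 = 0.06827 + 0.0765 = 0.14477

14.48%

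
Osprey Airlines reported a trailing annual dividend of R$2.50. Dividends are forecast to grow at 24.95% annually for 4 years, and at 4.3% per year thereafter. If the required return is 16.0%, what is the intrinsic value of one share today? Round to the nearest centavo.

Two-stage DDM. Project D₁…D_4 at 0.2495, terminal growth 0.043, discount at r = 0.16.
D_1 = 3.1238
D_2 = 3.9031
D_3 = 4.8770
D_4 = 6.0938
Terminal value at t=4: TV = D_5/(r−g) = 6.3558/(0.16−0.043) = 54.3230
P₀ = 3.1238/(1+0.16)^1 + 3.9031/(1+0.16)^2 + 4.8770/(1+0.16)^3 + 6.0938/(1+0.16)^4 + 54.3230/(1+0.16)^4 = 42.0856

R$42.09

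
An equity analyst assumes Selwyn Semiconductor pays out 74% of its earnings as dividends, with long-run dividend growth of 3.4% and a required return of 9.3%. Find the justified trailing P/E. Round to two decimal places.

12.97

Justified trailing P/E = b(1+g)/(r−g) = 0.74×(1+0.034)/(0.093−0.034) = 12.9688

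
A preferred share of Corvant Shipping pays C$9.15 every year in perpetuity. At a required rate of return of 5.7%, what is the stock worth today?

Zero-growth DDM (perpetuity): P₀ = D/r = 9.15 / 0.057 = 160.5263

C$160.53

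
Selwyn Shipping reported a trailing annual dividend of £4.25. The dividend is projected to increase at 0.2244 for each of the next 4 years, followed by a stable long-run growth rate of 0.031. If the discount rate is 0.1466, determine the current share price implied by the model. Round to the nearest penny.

Two-stage DDM. Project D₁…D_4 at 0.2244, terminal growth 0.031, discount at r = 0.1466.
D_1 = 5.2037
D_2 = 6.3714
D_3 = 7.8012
D_4 = 9.5517
Terminal value at t=4: TV = D_5/(r−g) = 9.8478/(0.1466−0.031) = 85.1889
P₀ = 5.2037/(1+0.1466)^1 + 6.3714/(1+0.1466)^2 + 7.8012/(1+0.1466)^3 + 9.5517/(1+0.1466)^4 + 85.1889/(1+0.1466)^4 = 69.3735

£69.37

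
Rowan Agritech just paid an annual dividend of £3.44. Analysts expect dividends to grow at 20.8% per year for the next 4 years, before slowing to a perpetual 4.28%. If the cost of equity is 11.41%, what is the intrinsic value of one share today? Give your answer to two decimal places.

Two-stage DDM. Project D₁…D_4 at 0.208, terminal growth 0.0428, discount at r = 0.1141.
D_1 = 4.1555
D_2 = 5.0199
D_3 = 6.0640
D_4 = 7.3253
Terminal value at t=4: TV = D_5/(r−g) = 7.6388/(0.1141−0.0428) = 107.1366
P₀ = 4.1555/(1+0.1141)^1 + 5.0199/(1+0.1141)^2 + 6.0640/(1+0.1141)^3 + 7.3253/(1+0.1141)^4 + 107.1366/(1+0.1141)^4 = 86.4552

£86.46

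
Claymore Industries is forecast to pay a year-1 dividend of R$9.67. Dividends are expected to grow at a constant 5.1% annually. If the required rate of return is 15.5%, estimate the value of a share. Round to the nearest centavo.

R$92.98

Gordon growth model: P₀ = D₁/(r − g), with D₁ = 9.67 given directly.
P₀ = 9.6700 / (0.155 − 0.051) = 9.6700 / 0.104 = 92.9808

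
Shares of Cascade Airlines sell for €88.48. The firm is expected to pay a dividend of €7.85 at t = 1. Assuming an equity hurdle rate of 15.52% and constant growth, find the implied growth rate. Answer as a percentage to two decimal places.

6.65%

From P₀ = D₁/(r − g), the implied growth is g = r − D₁/P₀.
g = 0.1552 − 7.85/88.48 = 0.1552 − 0.08872 = 0.06648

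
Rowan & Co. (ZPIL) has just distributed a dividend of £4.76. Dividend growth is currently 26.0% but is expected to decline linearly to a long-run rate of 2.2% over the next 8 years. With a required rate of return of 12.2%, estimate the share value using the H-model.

£93.96

H-model: P₀ = D₀[(1+g_L) + H(g_S−g_L)]/(r−g_L), with H = 8/2 = 4.
P₀ = 4.76 × [(1+0.022) + 4×(0.26−0.022)] / (0.122−0.022)
   = 4.76 × 1.9740 / 0.1 = 93.9624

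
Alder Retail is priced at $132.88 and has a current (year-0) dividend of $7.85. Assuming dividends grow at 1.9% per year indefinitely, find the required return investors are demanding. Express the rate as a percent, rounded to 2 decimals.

Rearranging the constant-growth DDM: r = D₁/P₀ + g.
D₁ = 7.85 × (1 + 0.019) = 7.9991.
r = 7.9991 / 132.88 + 0.019 = 0.06020 + 0.019 = 0.07920

7.92%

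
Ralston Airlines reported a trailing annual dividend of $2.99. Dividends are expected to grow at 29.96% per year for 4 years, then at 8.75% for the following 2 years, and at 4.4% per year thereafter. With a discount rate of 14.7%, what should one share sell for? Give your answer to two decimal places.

Three-stage DDM. Project D₁…D_6; terminal Gordon value at t=6 with g = 0.044; discount at r = 0.147.
D_1 = 3.8858
D_2 = 5.0500
D_3 = 6.5630
D_4 = 8.5292
D_5 = 9.2755
D_6 = 10.0872
TV_6 = 10.5310/(0.147−0.044) = 102.2426
P₀ = Σ Dₜ/(1+r)ᵗ + TV_6/(1+r)^6 = 70.5059

$70.51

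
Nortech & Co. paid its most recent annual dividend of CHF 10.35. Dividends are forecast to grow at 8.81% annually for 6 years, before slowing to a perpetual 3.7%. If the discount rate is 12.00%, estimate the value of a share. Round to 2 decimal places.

CHF 164.92

Two-stage DDM. Project D₁…D_6 at 0.0881, terminal growth 0.037, discount at r = 0.12.
D_1 = 11.2618
D_2 = 12.2540
D_3 = 13.3336
D_4 = 14.5083
D_5 = 15.7864
D_6 = 17.1772
Terminal value at t=6: TV = D_7/(r−g) = 17.8128/(0.12−0.037) = 214.6119
P₀ = 11.2618/(1+0.12)^1 + 12.2540/(1+0.12)^2 + 13.3336/(1+0.12)^3 + 14.5083/(1+0.12)^4 + 15.7864/(1+0.12)^5 + 17.1772/(1+0.12)^6 + 214.6119/(1+0.12)^6 = 164.9241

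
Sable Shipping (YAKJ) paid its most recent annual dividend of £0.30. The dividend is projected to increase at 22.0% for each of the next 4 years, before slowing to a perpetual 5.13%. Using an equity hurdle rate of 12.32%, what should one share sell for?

£7.59

Two-stage DDM. Project D₁…D_4 at 0.22, terminal growth 0.0513, discount at r = 0.1232.
D_1 = 0.3660
D_2 = 0.4465
D_3 = 0.5448
D_4 = 0.6646
Terminal value at t=4: TV = D_5/(r−g) = 0.6987/(0.1232−0.0513) = 9.7176
P₀ = 0.3660/(1+0.1232)^1 + 0.4465/(1+0.1232)^2 + 0.5448/(1+0.1232)^3 + 0.6646/(1+0.1232)^4 + 9.7176/(1+0.1232)^4 = 7.5874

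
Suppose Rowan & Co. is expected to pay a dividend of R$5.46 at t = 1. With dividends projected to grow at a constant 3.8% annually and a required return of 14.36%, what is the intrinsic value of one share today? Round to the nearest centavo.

Gordon growth model: P₀ = D₁/(r − g), with D₁ = 5.46 given directly.
P₀ = 5.4600 / (0.1436 − 0.038) = 5.4600 / 0.1056 = 51.7045

R$51.70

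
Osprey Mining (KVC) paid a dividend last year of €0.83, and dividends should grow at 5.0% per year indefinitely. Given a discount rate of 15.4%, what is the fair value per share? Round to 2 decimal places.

€8.38

Gordon growth model: P₀ = D₁/(r − g). D₁ = 0.83 × (1 + 0.05) = 0.8715.
P₀ = 0.8715 / (0.154 − 0.05) = 0.8715 / 0.104 = 8.3798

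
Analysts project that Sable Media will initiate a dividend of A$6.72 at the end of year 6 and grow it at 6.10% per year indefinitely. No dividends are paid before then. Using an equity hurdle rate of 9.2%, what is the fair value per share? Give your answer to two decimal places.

A$139.60

Deferred-dividend DDM. At t=5 the remaining stream is a growing perpetuity with first payment D_6 = 6.72.
V_5 = D_6/(r−g) = 6.72/(0.092−0.061) = 216.7742
P₀ = V_5/(1+r)^5 = 216.7742/(1+0.092)^5 = 139.6029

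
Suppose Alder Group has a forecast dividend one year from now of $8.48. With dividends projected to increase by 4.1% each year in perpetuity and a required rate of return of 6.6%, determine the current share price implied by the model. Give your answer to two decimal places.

$339.20

Gordon growth model: P₀ = D₁/(r − g), with D₁ = 8.48 given directly.
P₀ = 8.4800 / (0.066 − 0.041) = 8.4800 / 0.025 = 339.2000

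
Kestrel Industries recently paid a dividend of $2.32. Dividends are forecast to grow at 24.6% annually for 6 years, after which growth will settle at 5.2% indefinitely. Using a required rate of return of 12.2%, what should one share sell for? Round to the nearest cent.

$85.81

Two-stage DDM. Project D₁…D_6 at 0.246, terminal growth 0.052, discount at r = 0.122.
D_1 = 2.8907
D_2 = 3.6018
D_3 = 4.4879
D_4 = 5.5919
D_5 = 6.9675
D_6 = 8.6815
Terminal value at t=6: TV = D_7/(r−g) = 9.1330/(0.122−0.052) = 130.4710
P₀ = 2.8907/(1+0.122)^1 + 3.6018/(1+0.122)^2 + 4.4879/(1+0.122)^3 + 5.5919/(1+0.122)^4 + 6.9675/(1+0.122)^5 + 8.6815/(1+0.122)^6 + 130.4710/(1+0.122)^6 = 85.8102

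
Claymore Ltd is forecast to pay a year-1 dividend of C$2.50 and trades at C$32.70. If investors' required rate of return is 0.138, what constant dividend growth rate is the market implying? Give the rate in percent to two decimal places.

From P₀ = D₁/(r − g), the implied growth is g = r − D₁/P₀.
g = 0.138 − 2.50/32.70 = 0.138 − 0.07645 = 0.06155

6.15%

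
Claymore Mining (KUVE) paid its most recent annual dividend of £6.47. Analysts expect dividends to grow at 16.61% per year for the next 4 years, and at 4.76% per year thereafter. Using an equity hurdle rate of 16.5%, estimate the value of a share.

Two-stage DDM. Project D₁…D_4 at 0.1661, terminal growth 0.0476, discount at r = 0.165.
D_1 = 7.5447
D_2 = 8.7978
D_3 = 10.2592
D_4 = 11.9632
Terminal value at t=4: TV = D_5/(r−g) = 12.5327/(0.165−0.0476) = 106.7517
P₀ = 7.5447/(1+0.165)^1 + 8.7978/(1+0.165)^2 + 10.2592/(1+0.165)^3 + 11.9632/(1+0.165)^4 + 106.7517/(1+0.165)^4 = 83.8935

£83.89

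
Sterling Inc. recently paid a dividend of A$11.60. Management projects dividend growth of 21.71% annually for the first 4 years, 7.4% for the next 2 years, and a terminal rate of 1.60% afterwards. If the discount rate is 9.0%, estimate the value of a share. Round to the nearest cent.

Three-stage DDM. Project D₁…D_6; terminal Gordon value at t=6 with g = 0.016; discount at r = 0.09.
D_1 = 14.1184
D_2 = 17.1835
D_3 = 20.9140
D_4 = 25.4544
D_5 = 27.3380
D_6 = 29.3611
TV_6 = 29.8308/(0.09−0.016) = 403.1193
P₀ = Σ Dₜ/(1+r)ᵗ + TV_6/(1+r)^6 = 337.2393

A$337.24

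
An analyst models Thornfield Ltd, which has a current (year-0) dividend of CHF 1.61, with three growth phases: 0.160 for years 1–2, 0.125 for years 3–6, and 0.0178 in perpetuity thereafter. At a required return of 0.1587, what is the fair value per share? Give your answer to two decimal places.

Three-stage DDM. Project D₁…D_6; terminal Gordon value at t=6 with g = 0.0178; discount at r = 0.1587.
D_1 = 1.8676
D_2 = 2.1664
D_3 = 2.4372
D_4 = 2.7419
D_5 = 3.0846
D_6 = 3.4702
TV_6 = 3.5319/(0.1587−0.0178) = 25.0671
P₀ = Σ Dₜ/(1+r)ᵗ + TV_6/(1+r)^6 = 19.5821

CHF 19.58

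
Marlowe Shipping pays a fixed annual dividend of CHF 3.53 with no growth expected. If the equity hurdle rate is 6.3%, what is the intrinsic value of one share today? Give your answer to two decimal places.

CHF 56.03

Zero-growth DDM (perpetuity): P₀ = D/r = 3.53 / 0.063 = 56.0317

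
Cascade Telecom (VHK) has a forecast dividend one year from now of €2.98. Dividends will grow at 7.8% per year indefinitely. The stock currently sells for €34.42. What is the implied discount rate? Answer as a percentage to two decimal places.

16.46%

Rearranging the constant-growth DDM: r = D₁/P₀ + g.
r = 2.9800 / 34.42 + 0.078 = 0.08658 + 0.078 = 0.16458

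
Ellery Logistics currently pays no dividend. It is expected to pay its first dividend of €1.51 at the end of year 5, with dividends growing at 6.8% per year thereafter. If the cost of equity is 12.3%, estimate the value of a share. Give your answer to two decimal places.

Deferred-dividend DDM. At t=4 the remaining stream is a growing perpetuity with first payment D_5 = 1.51.
V_4 = D_5/(r−g) = 1.51/(0.123−0.068) = 27.4545
P₀ = V_4/(1+r)^4 = 27.4545/(1+0.123)^4 = 17.2622

€17.26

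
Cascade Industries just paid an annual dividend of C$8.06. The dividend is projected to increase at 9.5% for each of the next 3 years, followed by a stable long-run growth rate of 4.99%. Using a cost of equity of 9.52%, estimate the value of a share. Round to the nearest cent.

C$210.87

Two-stage DDM. Project D₁…D_3 at 0.095, terminal growth 0.0499, discount at r = 0.0952.
D_1 = 8.8257
D_2 = 9.6641
D_3 = 10.5822
Terminal value at t=3: TV = D_4/(r−g) = 11.1103/(0.0952−0.0499) = 245.2602
P₀ = 8.8257/(1+0.0952)^1 + 9.6641/(1+0.0952)^2 + 10.5822/(1+0.0952)^3 + 245.2602/(1+0.0952)^3 = 210.8722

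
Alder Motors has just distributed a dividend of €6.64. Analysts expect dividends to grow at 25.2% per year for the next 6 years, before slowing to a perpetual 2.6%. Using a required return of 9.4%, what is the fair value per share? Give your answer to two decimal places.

Two-stage DDM. Project D₁…D_6 at 0.252, terminal growth 0.026, discount at r = 0.094.
D_1 = 8.3133
D_2 = 10.4082
D_3 = 13.0311
D_4 = 16.3149
D_5 = 20.4263
D_6 = 25.5737
Terminal value at t=6: TV = D_7/(r−g) = 26.2386/(0.094−0.026) = 385.8624
P₀ = 8.3133/(1+0.094)^1 + 10.4082/(1+0.094)^2 + 13.0311/(1+0.094)^3 + 16.3149/(1+0.094)^4 + 20.4263/(1+0.094)^5 + 25.5737/(1+0.094)^6 + 385.8624/(1+0.094)^6 = 290.6654

€290.67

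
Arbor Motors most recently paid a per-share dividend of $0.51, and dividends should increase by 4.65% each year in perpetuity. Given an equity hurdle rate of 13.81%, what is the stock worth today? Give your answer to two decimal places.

$5.83

Gordon growth model: P₀ = D₁/(r − g). D₁ = 0.51 × (1 + 0.0465) = 0.5337.
P₀ = 0.5337 / (0.1381 − 0.0465) = 0.5337 / 0.0916 = 5.8266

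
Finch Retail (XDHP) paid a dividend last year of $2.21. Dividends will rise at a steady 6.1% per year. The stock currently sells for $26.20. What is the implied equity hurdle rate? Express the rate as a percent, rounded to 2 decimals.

15.05%

Rearranging the constant-growth DDM: r = D₁/P₀ + g.
D₁ = 2.21 × (1 + 0.061) = 2.3448.
r = 2.3448 / 26.20 + 0.061 = 0.08950 + 0.061 = 0.15050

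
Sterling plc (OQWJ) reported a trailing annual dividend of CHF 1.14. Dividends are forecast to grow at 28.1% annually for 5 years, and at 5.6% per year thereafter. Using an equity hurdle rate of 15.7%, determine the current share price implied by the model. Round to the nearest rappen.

Two-stage DDM. Project D₁…D_5 at 0.281, terminal growth 0.056, discount at r = 0.157.
D_1 = 1.4603
D_2 = 1.8707
D_3 = 2.3964
D_4 = 3.0697
D_5 = 3.9323
Terminal value at t=5: TV = D_6/(r−g) = 4.1525/(0.157−0.056) = 41.1143
P₀ = 1.4603/(1+0.157)^1 + 1.8707/(1+0.157)^2 + 2.3964/(1+0.157)^3 + 3.0697/(1+0.157)^4 + 3.9323/(1+0.157)^5 + 41.1143/(1+0.157)^5 = 27.6467

CHF 27.65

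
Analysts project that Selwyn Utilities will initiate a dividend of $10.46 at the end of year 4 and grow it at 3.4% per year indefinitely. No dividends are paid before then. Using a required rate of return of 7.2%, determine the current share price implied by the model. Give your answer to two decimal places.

$223.44

Deferred-dividend DDM. At t=3 the remaining stream is a growing perpetuity with first payment D_4 = 10.46.
V_3 = D_4/(r−g) = 10.46/(0.072−0.034) = 275.2632
P₀ = V_3/(1+r)^3 = 275.2632/(1+0.072)^3 = 223.4414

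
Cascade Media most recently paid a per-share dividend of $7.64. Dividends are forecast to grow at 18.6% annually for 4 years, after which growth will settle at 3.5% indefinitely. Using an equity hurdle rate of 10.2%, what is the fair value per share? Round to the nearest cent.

Two-stage DDM. Project D₁…D_4 at 0.186, terminal growth 0.035, discount at r = 0.102.
D_1 = 9.0610
D_2 = 10.7464
D_3 = 12.7452
D_4 = 15.1158
Terminal value at t=4: TV = D_5/(r−g) = 15.6449/(0.102−0.035) = 233.5058
P₀ = 9.0610/(1+0.102)^1 + 10.7464/(1+0.102)^2 + 12.7452/(1+0.102)^3 + 15.1158/(1+0.102)^4 + 233.5058/(1+0.102)^4 = 195.1776

$195.18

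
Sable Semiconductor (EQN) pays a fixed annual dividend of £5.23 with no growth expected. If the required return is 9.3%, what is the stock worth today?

£56.24

Zero-growth DDM (perpetuity): P₀ = D/r = 5.23 / 0.093 = 56.2366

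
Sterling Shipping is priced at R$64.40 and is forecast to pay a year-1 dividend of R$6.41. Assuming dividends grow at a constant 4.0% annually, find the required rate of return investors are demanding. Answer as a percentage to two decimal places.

Rearranging the constant-growth DDM: r = D₁/P₀ + g.
r = 6.4100 / 64.40 + 0.04 = 0.09953 + 0.04 = 0.13953

13.95%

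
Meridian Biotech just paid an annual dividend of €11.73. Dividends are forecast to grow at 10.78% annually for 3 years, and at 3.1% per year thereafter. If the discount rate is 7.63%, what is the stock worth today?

Two-stage DDM. Project D₁…D_3 at 0.1078, terminal growth 0.031, discount at r = 0.0763.
D_1 = 12.9945
D_2 = 14.3953
D_3 = 15.9471
Terminal value at t=3: TV = D_4/(r−g) = 16.4415/(0.0763−0.031) = 362.9465
P₀ = 12.9945/(1+0.0763)^1 + 14.3953/(1+0.0763)^2 + 15.9471/(1+0.0763)^3 + 362.9465/(1+0.0763)^3 = 328.3905

€328.39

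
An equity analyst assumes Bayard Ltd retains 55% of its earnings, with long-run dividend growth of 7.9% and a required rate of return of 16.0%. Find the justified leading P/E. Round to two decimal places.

5.56

Payout ratio b = 1 − 0.55 = 0.45.
Justified leading P/E = b/(r−g) = 0.45/(0.16−0.079) = 5.5556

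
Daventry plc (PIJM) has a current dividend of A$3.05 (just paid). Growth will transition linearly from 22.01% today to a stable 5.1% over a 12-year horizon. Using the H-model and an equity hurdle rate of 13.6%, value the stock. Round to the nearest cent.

H-model: P₀ = D₀[(1+g_L) + H(g_S−g_L)]/(r−g_L), with H = 12/2 = 6.
P₀ = 3.05 × [(1+0.051) + 6×(0.2201−0.051)] / (0.136−0.051)
   = 3.05 × 2.0656 / 0.085 = 74.1186

A$74.12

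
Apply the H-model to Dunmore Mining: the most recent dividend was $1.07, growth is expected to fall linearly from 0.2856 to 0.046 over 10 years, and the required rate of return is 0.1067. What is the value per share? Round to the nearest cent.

H-model: P₀ = D₀[(1+g_L) + H(g_S−g_L)]/(r−g_L), with H = 10/2 = 5.
P₀ = 1.07 × [(1+0.046) + 5×(0.2856−0.046)] / (0.1067−0.046)
   = 1.07 × 2.2440 / 0.0607 = 39.5565

$39.56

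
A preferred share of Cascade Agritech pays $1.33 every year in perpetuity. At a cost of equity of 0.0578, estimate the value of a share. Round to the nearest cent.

$23.01

Zero-growth DDM (perpetuity): P₀ = D/r = 1.33 / 0.0578 = 23.0104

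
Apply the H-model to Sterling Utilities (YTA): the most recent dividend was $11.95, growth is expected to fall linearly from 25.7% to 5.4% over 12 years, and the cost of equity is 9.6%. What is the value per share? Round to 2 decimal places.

H-model: P₀ = D₀[(1+g_L) + H(g_S−g_L)]/(r−g_L), with H = 12/2 = 6.
P₀ = 11.95 × [(1+0.054) + 6×(0.257−0.054)] / (0.096−0.054)
   = 11.95 × 2.2720 / 0.042 = 646.4381

$646.44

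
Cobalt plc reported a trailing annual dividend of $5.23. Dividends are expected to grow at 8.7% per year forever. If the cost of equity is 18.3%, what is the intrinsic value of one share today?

Gordon growth model: P₀ = D₁/(r − g). D₁ = 5.23 × (1 + 0.087) = 5.6850.
P₀ = 5.6850 / (0.183 − 0.087) = 5.6850 / 0.096 = 59.2189

$59.22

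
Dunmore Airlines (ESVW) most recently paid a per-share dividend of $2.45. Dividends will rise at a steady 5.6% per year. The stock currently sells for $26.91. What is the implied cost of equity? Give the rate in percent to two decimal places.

Rearranging the constant-growth DDM: r = D₁/P₀ + g.
D₁ = 2.45 × (1 + 0.056) = 2.5872.
r = 2.5872 / 26.91 + 0.056 = 0.09614 + 0.056 = 0.15214

15.21%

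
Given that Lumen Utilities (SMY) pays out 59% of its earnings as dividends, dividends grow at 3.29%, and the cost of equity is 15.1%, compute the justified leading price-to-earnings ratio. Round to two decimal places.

Justified leading P/E = b/(r−g) = 0.59/(0.151−0.0329) = 4.9958

5.00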